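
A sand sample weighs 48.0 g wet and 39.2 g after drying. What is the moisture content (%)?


Formula: MC = (W_wet - W_dry) / W_wet * 100
Water mass = 48.0 - 39.2 = 8.8 g
MC = 8.8 / 48.0 * 100 = 18.3333%

18.3333%


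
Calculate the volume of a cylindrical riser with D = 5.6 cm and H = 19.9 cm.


Formula: V = pi * (D/2)^2 * H  (cylinder volume)
Radius = D/2 = 5.6/2 = 2.8 cm
V = pi * 2.8^2 * 19.9 = 490.1387 cm^3

Final answer: 490.1387 cm^3


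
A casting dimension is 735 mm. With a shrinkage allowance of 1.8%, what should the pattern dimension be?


Formula: L_pattern = L_casting * (1 + shrinkage_rate/100)
Shrinkage factor = 1 + 1.8/100 = 1.018
L_pattern = 735 mm * 1.018 = 748.2300 mm

748.2300 mm


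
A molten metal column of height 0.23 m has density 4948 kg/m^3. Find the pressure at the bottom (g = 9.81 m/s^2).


Formula: P = rho * g * h
rho * g = 4948 * 9.81 = 48539.88 N/m^3
P = 48539.88 * 0.23 = 11164.1724 Pa


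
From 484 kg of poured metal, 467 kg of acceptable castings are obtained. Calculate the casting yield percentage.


Formula: Casting Yield = (W_good / W_total) * 100
Yield = (467 kg / 484 kg) * 100 = 96.4876%

Answer: 96.4876%


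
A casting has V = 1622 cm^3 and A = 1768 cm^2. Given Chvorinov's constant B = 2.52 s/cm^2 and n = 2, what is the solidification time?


Formula: t_s = B * (V/A)^n  (Chvorinov's rule, n=2)
Modulus M = V/A = 1622/1768 = 0.917421 cm
M^2 = 0.917421^2 = 0.841661 cm^2
t_s = 2.52 * 0.841661 = 2.1210 s

Answer: 2.1210 s


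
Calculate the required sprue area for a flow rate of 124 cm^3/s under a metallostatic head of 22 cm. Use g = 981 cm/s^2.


Formula: v = sqrt(2*g*h), A = Q/v
Velocity: v = sqrt(2 * 981 * 22) = sqrt(43164) = 207.7595 cm/s
Sprue area: A = Q / v = 124 / 207.7595 = 0.5968 cm^2


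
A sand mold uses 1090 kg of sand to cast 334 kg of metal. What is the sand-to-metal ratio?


Formula: Sand-to-Metal Ratio = W_sand / W_metal
Ratio = 1090 kg / 334 kg = 3.2635

Answer: 3.2635


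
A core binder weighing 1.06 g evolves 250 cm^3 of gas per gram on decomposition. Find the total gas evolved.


Formula: V_gas = W_binder * gas_evolution_rate
V = 1.06 g * 250 cm^3/g = 265.0000 cm^3


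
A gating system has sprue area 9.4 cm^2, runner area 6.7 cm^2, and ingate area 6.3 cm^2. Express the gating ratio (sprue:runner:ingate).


Sprue:Runner:Ingate = 1 : 6.7/9.4 : 6.3/9.4 = 1:0.71:0.67


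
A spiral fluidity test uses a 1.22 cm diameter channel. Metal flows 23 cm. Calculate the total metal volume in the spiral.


Formula: V = pi * (d/2)^2 * L  (cylinder volume)
Radius = 1.22/2 = 0.61 cm
V = pi * 0.61^2 * 23 = 26.8867 cm^3


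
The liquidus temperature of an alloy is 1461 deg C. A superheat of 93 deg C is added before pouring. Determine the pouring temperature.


Formula: T_pour = T_melt + Superheat
T_pour = 1461 + 93 = 1554 deg C

1554 deg C


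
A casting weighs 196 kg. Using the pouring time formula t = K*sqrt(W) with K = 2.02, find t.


Formula: t = K * sqrt(W)
sqrt(W) = sqrt(196) = 14.00000
t = 2.02 * 14.00000 = 28.2800 s

Answer: 28.2800 s


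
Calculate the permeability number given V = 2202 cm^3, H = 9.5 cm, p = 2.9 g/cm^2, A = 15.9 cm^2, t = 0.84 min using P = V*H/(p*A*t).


Formula: Permeability Number P = (V * H) / (p * A * t)
Numerator: V * H = 2202 * 9.5 = 20919.0
Denominator: p * A * t = 2.9 * 15.9 * 0.84 = 38.7324
P = 20919.0 / 38.7324 = 540.0905

Final answer: 540.0905


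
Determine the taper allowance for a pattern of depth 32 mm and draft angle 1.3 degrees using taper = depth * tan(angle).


Formula: taper = depth * tan(draft_angle)
tan(1.3 deg) = 0.0226932
taper = 32 mm * 0.0226932 = 0.7262 mm


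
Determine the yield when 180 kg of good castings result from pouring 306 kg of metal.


Formula: Casting Yield = (W_good / W_total) * 100
Yield = (180 kg / 306 kg) * 100 = 58.8235%

58.8235%


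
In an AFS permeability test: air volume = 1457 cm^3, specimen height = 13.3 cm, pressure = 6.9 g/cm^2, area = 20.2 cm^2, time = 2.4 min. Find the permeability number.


Formula: Permeability Number P = (V * H) / (p * A * t)
Numerator: V * H = 1457 * 13.3 = 19378.1
Denominator: p * A * t = 6.9 * 20.2 * 2.4 = 334.512
P = 19378.1 / 334.512 = 57.9295

Final answer: 57.9295


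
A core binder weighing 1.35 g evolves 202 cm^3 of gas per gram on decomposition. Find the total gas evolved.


Formula: V_gas = W_binder * gas_evolution_rate
V = 1.35 g * 202 cm^3/g = 272.7000 cm^3

Answer: 272.7000 cm^3


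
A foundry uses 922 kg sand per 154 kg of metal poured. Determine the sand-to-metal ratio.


Formula: Sand-to-Metal Ratio = W_sand / W_metal
Ratio = 922 kg / 154 kg = 5.9870

Final answer: 5.9870


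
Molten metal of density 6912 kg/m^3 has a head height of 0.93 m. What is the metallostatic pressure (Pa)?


Formula: P = rho * g * h
rho * g = 6912 * 9.81 = 67806.72 N/m^3
P = 67806.72 * 0.93 = 63060.2496 Pa

63060.2496 Pa


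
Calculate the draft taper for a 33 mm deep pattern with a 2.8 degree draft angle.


Formula: taper = depth * tan(draft_angle)
tan(2.8 deg) = 0.0489082
taper = 33 mm * 0.0489082 = 1.6140 mm

1.6140 mm


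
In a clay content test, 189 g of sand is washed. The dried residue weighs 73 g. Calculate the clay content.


Formula: Clay% = (W_total - W_washed) / W_total * 100
Clay mass = 189 - 73 = 116 g
Clay% = 116 / 189 * 100 = 61.3757%

61.3757%


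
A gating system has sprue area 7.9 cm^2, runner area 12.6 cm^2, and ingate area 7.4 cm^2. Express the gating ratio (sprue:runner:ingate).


Sprue:Runner:Ingate = 1 : 12.6/7.9 : 7.4/7.9 = 1:1.59:0.94


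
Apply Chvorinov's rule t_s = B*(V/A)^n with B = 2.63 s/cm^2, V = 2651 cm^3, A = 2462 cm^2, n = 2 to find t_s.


Formula: t_s = B * (V/A)^n  (Chvorinov's rule, n=2)
Modulus M = V/A = 2651/2462 = 1.076767 cm
M^2 = 1.076767^2 = 1.159427 cm^2
t_s = 2.63 * 1.159427 = 3.0493 s

Final answer: 3.0493 s


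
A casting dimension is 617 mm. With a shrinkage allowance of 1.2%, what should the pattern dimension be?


Formula: L_pattern = L_casting * (1 + shrinkage_rate/100)
Shrinkage factor = 1 + 1.2/100 = 1.012
L_pattern = 617 mm * 1.012 = 624.4040 mm


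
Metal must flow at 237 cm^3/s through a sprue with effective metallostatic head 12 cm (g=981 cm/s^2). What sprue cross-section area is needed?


Formula: v = sqrt(2*g*h), A = Q/v
Velocity: v = sqrt(2 * 981 * 12) = sqrt(23544) = 153.4405 cm/s
Sprue area: A = Q / v = 237 / 153.4405 = 1.5446 cm^2

1.5446 cm^2


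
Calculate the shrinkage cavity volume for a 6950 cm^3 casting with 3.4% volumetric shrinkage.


Formula: V_shrink = V_casting * shrinkage_pct / 100
V_shrink = 6950 cm^3 * 3.4 / 100 = 236.3000 cm^3

Answer: 236.3000 cm^3


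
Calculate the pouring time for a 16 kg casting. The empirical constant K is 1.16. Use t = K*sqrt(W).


Formula: t = K * sqrt(W)
sqrt(W) = sqrt(16) = 4.00000
t = 1.16 * 4.00000 = 4.6400 s

Answer: 4.6400 s


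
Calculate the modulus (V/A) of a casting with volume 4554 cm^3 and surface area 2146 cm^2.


Formula: Casting Modulus M = V / A
M = 4554 cm^3 / 2146 cm^2 = 2.1221 cm


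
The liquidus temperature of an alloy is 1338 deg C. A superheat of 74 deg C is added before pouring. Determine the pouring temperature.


Formula: T_pour = T_melt + Superheat
T_pour = 1338 + 74 = 1412 deg C

Answer: 1412 deg C


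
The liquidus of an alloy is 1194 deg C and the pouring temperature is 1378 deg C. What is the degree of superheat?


Formula: Superheat = T_pour - T_melt
Superheat = 1378 - 1194 = 184 deg C


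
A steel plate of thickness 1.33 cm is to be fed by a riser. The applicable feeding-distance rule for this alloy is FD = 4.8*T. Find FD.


Formula: FD = 4.8 * T  (riser feeding-distance rule)
FD = 4.8 * 1.33 cm = 6.3840 cm

Final answer: 6.3840 cm


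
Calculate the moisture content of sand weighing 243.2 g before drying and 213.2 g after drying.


Formula: MC = (W_wet - W_dry) / W_wet * 100
Water mass = 243.2 - 213.2 = 30.0 g
MC = 30.0 / 243.2 * 100 = 12.3355%

12.3355%


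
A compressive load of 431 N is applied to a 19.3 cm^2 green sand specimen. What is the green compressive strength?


Formula: Compressive Strength = Force / Area
Strength = 431 N / 19.3 cm^2 = 22.3316 N/cm^2

22.3316 N/cm^2


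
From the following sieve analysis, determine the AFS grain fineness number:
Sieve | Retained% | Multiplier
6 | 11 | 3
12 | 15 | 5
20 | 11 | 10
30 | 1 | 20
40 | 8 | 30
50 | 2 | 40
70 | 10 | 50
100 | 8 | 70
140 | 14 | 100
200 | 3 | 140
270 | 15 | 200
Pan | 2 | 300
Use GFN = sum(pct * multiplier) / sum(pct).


Formula: GFN = sum(pct * multiplier) / sum(pct)
sum(pct * multiplier) = 7038
sum(pct) = 100
GFN = 7038 / 100 = 70.38


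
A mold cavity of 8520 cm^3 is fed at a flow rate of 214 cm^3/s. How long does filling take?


Formula: t_fill = V_mold / Q_flow
t = 8520 cm^3 / 214 cm^3/s = 39.8131 s

Final answer: 39.8131 s


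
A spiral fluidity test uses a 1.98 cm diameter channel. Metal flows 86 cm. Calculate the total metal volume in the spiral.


Formula: V = pi * (d/2)^2 * L  (cylinder volume)
Radius = 1.98/2 = 0.99 cm
V = pi * 0.99^2 * 86 = 264.8004 cm^3

264.8004 cm^3


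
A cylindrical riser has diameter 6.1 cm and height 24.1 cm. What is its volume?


Formula: V = pi * (D/2)^2 * H  (cylinder volume)
Radius = D/2 = 6.1/2 = 3.05 cm
V = pi * 3.05^2 * 24.1 = 704.3144 cm^3

Final answer: 704.3144 cm^3


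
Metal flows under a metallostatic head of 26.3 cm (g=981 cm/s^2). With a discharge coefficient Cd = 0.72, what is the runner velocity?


Formula: v = Cd * sqrt(2 * g * h)  (Torricelli with discharge coefficient)
2*g*h = 2 * 981 * 26.3 = 51600.6 cm^2/s^2
sqrt(51600.6) = 227.15765 cm/s
v = 0.72 * 227.15765 = 163.5535 cm/s

Answer: 163.5535 cm/s


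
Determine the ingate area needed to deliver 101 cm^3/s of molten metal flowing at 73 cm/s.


Formula: A_ingate = Q / v  (continuity equation)
A = 101 cm^3/s / 73 cm/s = 1.3836 cm^2

Final answer: 1.3836 cm^2


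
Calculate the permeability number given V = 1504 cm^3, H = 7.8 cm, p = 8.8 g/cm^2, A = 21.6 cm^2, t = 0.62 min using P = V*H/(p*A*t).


Formula: Permeability Number P = (V * H) / (p * A * t)
Numerator: V * H = 1504 * 7.8 = 11731.2
Denominator: p * A * t = 8.8 * 21.6 * 0.62 = 117.8496
P = 11731.2 / 117.8496 = 99.5438

Answer: 99.5438


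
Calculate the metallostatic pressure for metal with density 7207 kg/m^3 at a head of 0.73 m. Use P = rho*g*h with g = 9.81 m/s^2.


Formula: P = rho * g * h
rho * g = 7207 * 9.81 = 70700.67 N/m^3
P = 70700.67 * 0.73 = 51611.4891 Pa

Answer: 51611.4891 Pa


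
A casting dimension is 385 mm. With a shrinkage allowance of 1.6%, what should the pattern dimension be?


Formula: L_pattern = L_casting * (1 + shrinkage_rate/100)
Shrinkage factor = 1 + 1.6/100 = 1.016
L_pattern = 385 mm * 1.016 = 391.1600 mm

Final answer: 391.1600 mm


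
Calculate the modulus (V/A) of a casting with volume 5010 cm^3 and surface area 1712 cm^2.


Formula: Casting Modulus M = V / A
M = 5010 cm^3 / 1712 cm^2 = 2.9264 cm

Answer: 2.9264 cm


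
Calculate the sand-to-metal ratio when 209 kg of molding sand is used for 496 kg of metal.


Formula: Sand-to-Metal Ratio = W_sand / W_metal
Ratio = 209 kg / 496 kg = 0.4214

0.4214


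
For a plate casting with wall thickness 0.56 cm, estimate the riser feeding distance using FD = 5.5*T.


Formula: FD = 5.5 * T  (riser feeding-distance rule)
FD = 5.5 * 0.56 cm = 3.0800 cm

3.0800 cm


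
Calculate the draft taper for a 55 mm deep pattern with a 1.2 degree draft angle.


Formula: taper = depth * tan(draft_angle)
tan(1.2 deg) = 0.0209470
taper = 55 mm * 0.0209470 = 1.1521 mm

1.1521 mm


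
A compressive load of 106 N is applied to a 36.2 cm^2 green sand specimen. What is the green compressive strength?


Formula: Compressive Strength = Force / Area
Strength = 106 N / 36.2 cm^2 = 2.9282 N/cm^2

2.9282 N/cm^2


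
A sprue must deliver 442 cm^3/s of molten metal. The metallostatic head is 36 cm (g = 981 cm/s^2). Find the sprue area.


Formula: v = sqrt(2*g*h), A = Q/v
Velocity: v = sqrt(2 * 981 * 36) = sqrt(70632) = 265.7668 cm/s
Sprue area: A = Q / v = 442 / 265.7668 = 1.6631 cm^2

Final answer: 1.6631 cm^2


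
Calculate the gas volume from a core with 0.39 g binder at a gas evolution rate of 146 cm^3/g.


Formula: V_gas = W_binder * gas_evolution_rate
V = 0.39 g * 146 cm^3/g = 56.9400 cm^3

Answer: 56.9400 cm^3


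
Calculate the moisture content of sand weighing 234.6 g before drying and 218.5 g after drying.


Formula: MC = (W_wet - W_dry) / W_wet * 100
Water mass = 234.6 - 218.5 = 16.1 g
MC = 16.1 / 234.6 * 100 = 6.8627%

6.8627%


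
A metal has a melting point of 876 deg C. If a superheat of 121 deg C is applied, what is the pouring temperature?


Formula: T_pour = T_melt + Superheat
T_pour = 876 + 121 = 997 deg C

Answer: 997 deg C


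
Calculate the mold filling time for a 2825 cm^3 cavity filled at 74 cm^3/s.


Formula: t_fill = V_mold / Q_flow
t = 2825 cm^3 / 74 cm^3/s = 38.1757 s


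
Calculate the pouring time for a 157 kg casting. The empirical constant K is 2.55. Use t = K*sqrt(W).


Formula: t = K * sqrt(W)
sqrt(W) = sqrt(157) = 12.52996
t = 2.55 * 12.52996 = 31.9514 s

Answer: 31.9514 s


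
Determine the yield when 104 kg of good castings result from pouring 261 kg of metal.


Formula: Casting Yield = (W_good / W_total) * 100
Yield = (104 kg / 261 kg) * 100 = 39.8467%


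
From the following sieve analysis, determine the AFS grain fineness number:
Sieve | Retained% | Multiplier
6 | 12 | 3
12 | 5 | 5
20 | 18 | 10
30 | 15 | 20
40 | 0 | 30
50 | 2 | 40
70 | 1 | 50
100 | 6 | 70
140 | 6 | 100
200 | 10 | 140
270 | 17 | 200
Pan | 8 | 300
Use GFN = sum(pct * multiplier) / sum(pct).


Formula: GFN = sum(pct * multiplier) / sum(pct)
sum(pct * multiplier) = 8891
sum(pct) = 100
GFN = 8891 / 100 = 88.91


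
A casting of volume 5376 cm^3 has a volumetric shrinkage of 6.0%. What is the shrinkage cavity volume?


Formula: V_shrink = V_casting * shrinkage_pct / 100
V_shrink = 5376 cm^3 * 6.0 / 100 = 322.5600 cm^3

Answer: 322.5600 cm^3


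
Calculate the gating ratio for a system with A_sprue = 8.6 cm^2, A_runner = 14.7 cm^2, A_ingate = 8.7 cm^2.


Sprue:Runner:Ingate = 1 : 14.7/8.6 : 8.7/8.6 = 1:1.71:1.01


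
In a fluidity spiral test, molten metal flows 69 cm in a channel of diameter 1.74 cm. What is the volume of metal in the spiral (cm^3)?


Formula: V = pi * (d/2)^2 * L  (cylinder volume)
Radius = 1.74/2 = 0.87 cm
V = pi * 0.87^2 * 69 = 164.0731 cm^3

Final answer: 164.0731 cm^3


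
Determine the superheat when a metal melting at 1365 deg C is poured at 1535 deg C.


Formula: Superheat = T_pour - T_melt
Superheat = 1535 - 1365 = 170 deg C


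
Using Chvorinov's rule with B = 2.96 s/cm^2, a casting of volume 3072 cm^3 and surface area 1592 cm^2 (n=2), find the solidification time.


Formula: t_s = B * (V/A)^n  (Chvorinov's rule, n=2)
Modulus M = V/A = 3072/1592 = 1.929648 cm
M^2 = 1.929648^2 = 3.723541 cm^2
t_s = 2.96 * 3.723541 = 11.0217 s

11.0217 s


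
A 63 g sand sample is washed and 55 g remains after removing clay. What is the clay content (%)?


Formula: Clay% = (W_total - W_washed) / W_total * 100
Clay mass = 63 - 55 = 8 g
Clay% = 8 / 63 * 100 = 12.6984%


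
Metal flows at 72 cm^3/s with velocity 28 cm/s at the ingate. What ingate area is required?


Formula: A_ingate = Q / v  (continuity equation)
A = 72 cm^3/s / 28 cm/s = 2.5714 cm^2

2.5714 cm^2


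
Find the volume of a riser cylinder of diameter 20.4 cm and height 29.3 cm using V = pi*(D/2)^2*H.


Formula: V = pi * (D/2)^2 * H  (cylinder volume)
Radius = D/2 = 20.4/2 = 10.2 cm
V = pi * 10.2^2 * 29.3 = 9576.7431 cm^3

Answer: 9576.7431 cm^3


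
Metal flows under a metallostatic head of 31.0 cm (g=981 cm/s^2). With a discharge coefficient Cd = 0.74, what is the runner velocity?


Formula: v = Cd * sqrt(2 * g * h)  (Torricelli with discharge coefficient)
2*g*h = 2 * 981 * 31.0 = 60822.0 cm^2/s^2
sqrt(60822.0) = 246.62117 cm/s
v = 0.74 * 246.62117 = 182.4997 cm/s


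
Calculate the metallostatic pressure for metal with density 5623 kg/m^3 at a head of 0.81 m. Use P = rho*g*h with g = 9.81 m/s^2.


Formula: P = rho * g * h
rho * g = 5623 * 9.81 = 55161.63 N/m^3
P = 55161.63 * 0.81 = 44680.9203 Pa


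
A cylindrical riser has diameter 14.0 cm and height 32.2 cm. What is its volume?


Formula: V = pi * (D/2)^2 * H  (cylinder volume)
Radius = D/2 = 14.0/2 = 7.0 cm
V = pi * 7.0^2 * 32.2 = 4956.8049 cm^3

Answer: 4956.8049 cm^3


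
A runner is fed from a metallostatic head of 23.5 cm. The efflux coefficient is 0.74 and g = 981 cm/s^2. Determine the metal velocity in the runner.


Formula: v = Cd * sqrt(2 * g * h)  (Torricelli with discharge coefficient)
2*g*h = 2 * 981 * 23.5 = 46107.0 cm^2/s^2
sqrt(46107.0) = 214.72541 cm/s
v = 0.74 * 214.72541 = 158.8968 cm/s

158.8968 cm/s


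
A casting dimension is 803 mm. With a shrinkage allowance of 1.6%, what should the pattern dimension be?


Formula: L_pattern = L_casting * (1 + shrinkage_rate/100)
Shrinkage factor = 1 + 1.6/100 = 1.016
L_pattern = 803 mm * 1.016 = 815.8480 mm

Answer: 815.8480 mm


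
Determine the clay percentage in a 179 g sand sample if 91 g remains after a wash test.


Formula: Clay% = (W_total - W_washed) / W_total * 100
Clay mass = 179 - 91 = 88 g
Clay% = 88 / 179 * 100 = 49.1620%

Final answer: 49.1620%


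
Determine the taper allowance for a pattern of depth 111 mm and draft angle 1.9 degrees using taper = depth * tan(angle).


Formula: taper = depth * tan(draft_angle)
tan(1.9 deg) = 0.0331734
taper = 111 mm * 0.0331734 = 3.6822 mm


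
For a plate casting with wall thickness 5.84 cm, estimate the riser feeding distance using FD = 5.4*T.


Formula: FD = 5.4 * T  (riser feeding-distance rule)
FD = 5.4 * 5.84 cm = 31.5360 cm


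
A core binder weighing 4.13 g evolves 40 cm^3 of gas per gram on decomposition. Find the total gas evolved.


Formula: V_gas = W_binder * gas_evolution_rate
V = 4.13 g * 40 cm^3/g = 165.2000 cm^3


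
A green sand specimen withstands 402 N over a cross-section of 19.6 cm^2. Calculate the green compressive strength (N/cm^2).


Formula: Compressive Strength = Force / Area
Strength = 402 N / 19.6 cm^2 = 20.5102 N/cm^2


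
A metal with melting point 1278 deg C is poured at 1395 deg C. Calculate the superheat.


Formula: Superheat = T_pour - T_melt
Superheat = 1395 - 1278 = 117 deg C

Final answer: 117 deg C


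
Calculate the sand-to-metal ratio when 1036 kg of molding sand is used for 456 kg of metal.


Formula: Sand-to-Metal Ratio = W_sand / W_metal
Ratio = 1036 kg / 456 kg = 2.2719

Final answer: 2.2719


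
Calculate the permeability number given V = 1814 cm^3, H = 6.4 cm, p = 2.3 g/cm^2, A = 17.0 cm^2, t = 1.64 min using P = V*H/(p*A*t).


Formula: Permeability Number P = (V * H) / (p * A * t)
Numerator: V * H = 1814 * 6.4 = 11609.6
Denominator: p * A * t = 2.3 * 17.0 * 1.64 = 64.124
P = 11609.6 / 64.124 = 181.0492

Answer: 181.0492


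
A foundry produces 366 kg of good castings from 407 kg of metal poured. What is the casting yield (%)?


Formula: Casting Yield = (W_good / W_total) * 100
Yield = (366 kg / 407 kg) * 100 = 89.9263%


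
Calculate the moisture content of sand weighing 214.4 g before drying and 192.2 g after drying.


Formula: MC = (W_wet - W_dry) / W_wet * 100
Water mass = 214.4 - 192.2 = 22.2 g
MC = 22.2 / 214.4 * 100 = 10.3545%

Answer: 10.3545%


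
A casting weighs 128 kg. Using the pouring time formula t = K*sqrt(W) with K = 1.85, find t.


Formula: t = K * sqrt(W)
sqrt(W) = sqrt(128) = 11.31371
t = 1.85 * 11.31371 = 20.9304 s

20.9304 s


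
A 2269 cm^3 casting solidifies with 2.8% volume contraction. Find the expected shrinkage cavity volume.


Formula: V_shrink = V_casting * shrinkage_pct / 100
V_shrink = 2269 cm^3 * 2.8 / 100 = 63.5320 cm^3

63.5320 cm^3


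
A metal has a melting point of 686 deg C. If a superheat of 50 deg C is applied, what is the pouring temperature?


Formula: T_pour = T_melt + Superheat
T_pour = 686 + 50 = 736 deg C


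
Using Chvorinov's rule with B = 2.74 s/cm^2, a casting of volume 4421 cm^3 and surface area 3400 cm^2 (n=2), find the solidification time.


Formula: t_s = B * (V/A)^n  (Chvorinov's rule, n=2)
Modulus M = V/A = 4421/3400 = 1.300294 cm
M^2 = 1.300294^2 = 1.690764 cm^2
t_s = 2.74 * 1.690764 = 4.6327 s

4.6327 s


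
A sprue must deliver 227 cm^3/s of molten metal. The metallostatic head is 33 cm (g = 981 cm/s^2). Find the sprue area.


Formula: v = sqrt(2*g*h), A = Q/v
Velocity: v = sqrt(2 * 981 * 33) = sqrt(64746) = 254.4524 cm/s
Sprue area: A = Q / v = 227 / 254.4524 = 0.8921 cm^2

0.8921 cm^2


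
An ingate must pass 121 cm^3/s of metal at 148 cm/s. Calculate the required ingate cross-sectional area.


Formula: A_ingate = Q / v  (continuity equation)
A = 121 cm^3/s / 148 cm/s = 0.8176 cm^2

0.8176 cm^2


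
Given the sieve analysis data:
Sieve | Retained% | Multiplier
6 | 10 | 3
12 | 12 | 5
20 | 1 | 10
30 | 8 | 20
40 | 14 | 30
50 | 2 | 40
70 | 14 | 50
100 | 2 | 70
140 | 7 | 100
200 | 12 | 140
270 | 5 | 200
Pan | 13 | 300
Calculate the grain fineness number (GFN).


Formula: GFN = sum(pct * multiplier) / sum(pct)
sum(pct * multiplier) = 8880
sum(pct) = 100
GFN = 8880 / 100 = 88.80


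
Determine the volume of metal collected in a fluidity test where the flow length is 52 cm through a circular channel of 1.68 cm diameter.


Formula: V = pi * (d/2)^2 * L  (cylinder volume)
Radius = 1.68/2 = 0.84 cm
V = pi * 0.84^2 * 52 = 115.2688 cm^3

Answer: 115.2688 cm^3


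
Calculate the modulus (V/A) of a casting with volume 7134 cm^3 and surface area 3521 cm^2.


Formula: Casting Modulus M = V / A
M = 7134 cm^3 / 3521 cm^2 = 2.0261 cm

2.0261 cm


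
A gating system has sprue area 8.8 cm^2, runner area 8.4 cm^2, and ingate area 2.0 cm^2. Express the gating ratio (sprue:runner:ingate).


Sprue:Runner:Ingate = 1 : 8.4/8.8 : 2.0/8.8 = 1:0.95:0.23

Final answer: 1:0.95:0.23


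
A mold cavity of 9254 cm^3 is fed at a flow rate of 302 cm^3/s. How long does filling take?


Formula: t_fill = V_mold / Q_flow
t = 9254 cm^3 / 302 cm^3/s = 30.6424 s

30.6424 s


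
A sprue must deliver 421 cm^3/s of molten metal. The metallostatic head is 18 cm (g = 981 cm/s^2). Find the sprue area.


Formula: v = sqrt(2*g*h), A = Q/v
Velocity: v = sqrt(2 * 981 * 18) = sqrt(35316) = 187.9255 cm/s
Sprue area: A = Q / v = 421 / 187.9255 = 2.2402 cm^2


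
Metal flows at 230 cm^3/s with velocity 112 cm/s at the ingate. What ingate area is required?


Formula: A_ingate = Q / v  (continuity equation)
A = 230 cm^3/s / 112 cm/s = 2.0536 cm^2

Answer: 2.0536 cm^2


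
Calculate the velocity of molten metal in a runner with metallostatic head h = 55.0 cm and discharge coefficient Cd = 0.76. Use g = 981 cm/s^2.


Formula: v = Cd * sqrt(2 * g * h)  (Torricelli with discharge coefficient)
2*g*h = 2 * 981 * 55.0 = 107910.0 cm^2/s^2
sqrt(107910.0) = 328.49658 cm/s
v = 0.76 * 328.49658 = 249.6574 cm/s

249.6574 cm/s


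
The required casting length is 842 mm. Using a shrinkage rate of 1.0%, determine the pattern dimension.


Formula: L_pattern = L_casting * (1 + shrinkage_rate/100)
Shrinkage factor = 1 + 1.0/100 = 1.01
L_pattern = 842 mm * 1.01 = 850.4200 mm


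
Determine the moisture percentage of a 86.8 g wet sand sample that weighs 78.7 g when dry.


Formula: MC = (W_wet - W_dry) / W_wet * 100
Water mass = 86.8 - 78.7 = 8.1 g
MC = 8.1 / 86.8 * 100 = 9.3318%


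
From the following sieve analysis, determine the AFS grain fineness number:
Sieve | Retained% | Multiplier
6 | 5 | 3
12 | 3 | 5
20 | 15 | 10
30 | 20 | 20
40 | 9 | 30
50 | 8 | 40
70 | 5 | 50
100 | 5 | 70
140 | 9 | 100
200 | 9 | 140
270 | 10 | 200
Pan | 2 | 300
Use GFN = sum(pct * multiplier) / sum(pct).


Formula: GFN = sum(pct * multiplier) / sum(pct)
sum(pct * multiplier) = 6530
sum(pct) = 100
GFN = 6530 / 100 = 65.30

Answer: 65.30


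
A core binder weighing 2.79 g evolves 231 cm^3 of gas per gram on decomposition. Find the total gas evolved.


Formula: V_gas = W_binder * gas_evolution_rate
V = 2.79 g * 231 cm^3/g = 644.4900 cm^3

Final answer: 644.4900 cm^3


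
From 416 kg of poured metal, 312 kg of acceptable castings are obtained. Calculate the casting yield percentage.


Formula: Casting Yield = (W_good / W_total) * 100
Yield = (312 kg / 416 kg) * 100 = 75.0000%

Final answer: 75.0000%


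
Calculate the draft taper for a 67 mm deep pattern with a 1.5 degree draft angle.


Formula: taper = depth * tan(draft_angle)
tan(1.5 deg) = 0.0261859
taper = 67 mm * 0.0261859 = 1.7545 mm

Final answer: 1.7545 mm


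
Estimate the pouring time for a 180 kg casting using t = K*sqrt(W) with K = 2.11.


Formula: t = K * sqrt(W)
sqrt(W) = sqrt(180) = 13.41641
t = 2.11 * 13.41641 = 28.3086 s


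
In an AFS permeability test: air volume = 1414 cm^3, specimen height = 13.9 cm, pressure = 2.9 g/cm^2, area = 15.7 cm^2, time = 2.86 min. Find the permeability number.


Formula: Permeability Number P = (V * H) / (p * A * t)
Numerator: V * H = 1414 * 13.9 = 19654.6
Denominator: p * A * t = 2.9 * 15.7 * 2.86 = 130.2158
P = 19654.6 / 130.2158 = 150.9387

150.9387


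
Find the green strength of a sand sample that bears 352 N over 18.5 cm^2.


Formula: Compressive Strength = Force / Area
Strength = 352 N / 18.5 cm^2 = 19.0270 N/cm^2

Answer: 19.0270 N/cm^2


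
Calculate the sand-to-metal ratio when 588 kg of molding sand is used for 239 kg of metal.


Formula: Sand-to-Metal Ratio = W_sand / W_metal
Ratio = 588 kg / 239 kg = 2.4603

Final answer: 2.4603


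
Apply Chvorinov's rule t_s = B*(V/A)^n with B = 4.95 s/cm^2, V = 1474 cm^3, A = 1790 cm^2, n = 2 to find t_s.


Formula: t_s = B * (V/A)^n  (Chvorinov's rule, n=2)
Modulus M = V/A = 1474/1790 = 0.823464 cm
M^2 = 0.823464^2 = 0.678093 cm^2
t_s = 4.95 * 0.678093 = 3.3566 s

3.3566 s


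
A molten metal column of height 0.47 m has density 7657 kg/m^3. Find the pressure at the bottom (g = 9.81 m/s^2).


Formula: P = rho * g * h
rho * g = 7657 * 9.81 = 75115.17 N/m^3
P = 75115.17 * 0.47 = 35304.1299 Pa

Final answer: 35304.1299 Pa


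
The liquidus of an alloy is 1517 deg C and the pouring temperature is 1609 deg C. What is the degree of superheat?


Formula: Superheat = T_pour - T_melt
Superheat = 1609 - 1517 = 92 deg C

Final answer: 92 deg C


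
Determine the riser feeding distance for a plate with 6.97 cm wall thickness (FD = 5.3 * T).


Formula: FD = 5.3 * T  (riser feeding-distance rule)
FD = 5.3 * 6.97 cm = 36.9410 cm

36.9410 cm


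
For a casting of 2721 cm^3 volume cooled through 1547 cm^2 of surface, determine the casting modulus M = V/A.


Formula: Casting Modulus M = V / A
M = 2721 cm^3 / 1547 cm^2 = 1.7589 cm


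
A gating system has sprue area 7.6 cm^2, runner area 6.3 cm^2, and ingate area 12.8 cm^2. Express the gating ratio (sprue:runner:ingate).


Sprue:Runner:Ingate = 1 : 6.3/7.6 : 12.8/7.6 = 1:0.83:1.68

1:0.83:1.68


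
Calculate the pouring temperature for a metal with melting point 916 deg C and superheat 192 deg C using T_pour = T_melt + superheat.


Formula: T_pour = T_melt + Superheat
T_pour = 916 + 192 = 1108 deg C

Final answer: 1108 deg C


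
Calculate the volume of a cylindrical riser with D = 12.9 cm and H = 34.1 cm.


Formula: V = pi * (D/2)^2 * H  (cylinder volume)
Radius = D/2 = 12.9/2 = 6.45 cm
V = pi * 6.45^2 * 34.1 = 4456.8055 cm^3

Final answer: 4456.8055 cm^3


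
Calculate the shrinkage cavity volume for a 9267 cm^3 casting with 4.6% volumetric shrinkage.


Formula: V_shrink = V_casting * shrinkage_pct / 100
V_shrink = 9267 cm^3 * 4.6 / 100 = 426.2820 cm^3

Answer: 426.2820 cm^3


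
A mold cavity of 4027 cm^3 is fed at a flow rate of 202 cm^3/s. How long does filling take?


Formula: t_fill = V_mold / Q_flow
t = 4027 cm^3 / 202 cm^3/s = 19.9356 s

Final answer: 19.9356 s


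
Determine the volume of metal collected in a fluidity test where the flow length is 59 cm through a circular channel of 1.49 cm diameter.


Formula: V = pi * (d/2)^2 * L  (cylinder volume)
Radius = 1.49/2 = 0.745 cm
V = pi * 0.745^2 * 59 = 102.8761 cm^3


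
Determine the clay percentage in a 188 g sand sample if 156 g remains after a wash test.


Formula: Clay% = (W_total - W_washed) / W_total * 100
Clay mass = 188 - 156 = 32 g
Clay% = 32 / 188 * 100 = 17.0213%


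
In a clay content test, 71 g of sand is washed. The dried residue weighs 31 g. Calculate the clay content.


Formula: Clay% = (W_total - W_washed) / W_total * 100
Clay mass = 71 - 31 = 40 g
Clay% = 40 / 71 * 100 = 56.3380%

Answer: 56.3380%


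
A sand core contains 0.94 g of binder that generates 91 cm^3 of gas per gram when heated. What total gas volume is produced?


Formula: V_gas = W_binder * gas_evolution_rate
V = 0.94 g * 91 cm^3/g = 85.5400 cm^3

Answer: 85.5400 cm^3


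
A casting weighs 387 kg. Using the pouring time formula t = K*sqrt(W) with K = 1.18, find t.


Formula: t = K * sqrt(W)
sqrt(W) = sqrt(387) = 19.67232
t = 1.18 * 19.67232 = 23.2133 s

23.2133 s


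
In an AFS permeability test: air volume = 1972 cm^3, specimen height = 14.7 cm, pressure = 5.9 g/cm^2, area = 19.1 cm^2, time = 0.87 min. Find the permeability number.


Formula: Permeability Number P = (V * H) / (p * A * t)
Numerator: V * H = 1972 * 14.7 = 28988.4
Denominator: p * A * t = 5.9 * 19.1 * 0.87 = 98.0403
P = 28988.4 / 98.0403 = 295.6784

Answer: 295.6784


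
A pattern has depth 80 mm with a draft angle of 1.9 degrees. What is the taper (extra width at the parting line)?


Formula: taper = depth * tan(draft_angle)
tan(1.9 deg) = 0.0331734
taper = 80 mm * 0.0331734 = 2.6539 mm

2.6539 mm


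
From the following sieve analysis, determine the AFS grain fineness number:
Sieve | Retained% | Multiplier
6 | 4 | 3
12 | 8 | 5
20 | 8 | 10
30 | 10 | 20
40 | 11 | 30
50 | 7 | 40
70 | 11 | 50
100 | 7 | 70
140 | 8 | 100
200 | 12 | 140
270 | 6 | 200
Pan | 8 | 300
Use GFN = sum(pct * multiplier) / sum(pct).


Formula: GFN = sum(pct * multiplier) / sum(pct)
sum(pct * multiplier) = 8062
sum(pct) = 100
GFN = 8062 / 100 = 80.62


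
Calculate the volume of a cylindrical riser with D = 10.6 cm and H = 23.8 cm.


Formula: V = pi * (D/2)^2 * H  (cylinder volume)
Radius = D/2 = 10.6/2 = 5.3 cm
V = pi * 5.3^2 * 23.8 = 2100.2866 cm^3


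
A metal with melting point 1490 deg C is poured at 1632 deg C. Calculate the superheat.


Formula: Superheat = T_pour - T_melt
Superheat = 1632 - 1490 = 142 deg C


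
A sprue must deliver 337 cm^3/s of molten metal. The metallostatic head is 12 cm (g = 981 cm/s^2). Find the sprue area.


Formula: v = sqrt(2*g*h), A = Q/v
Velocity: v = sqrt(2 * 981 * 12) = sqrt(23544) = 153.4405 cm/s
Sprue area: A = Q / v = 337 / 153.4405 = 2.1963 cm^2


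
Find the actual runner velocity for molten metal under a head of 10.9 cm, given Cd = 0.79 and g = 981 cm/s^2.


Formula: v = Cd * sqrt(2 * g * h)  (Torricelli with discharge coefficient)
2*g*h = 2 * 981 * 10.9 = 21385.8 cm^2/s^2
sqrt(21385.8) = 146.23885 cm/s
v = 0.79 * 146.23885 = 115.5287 cm/s

Answer: 115.5287 cm/s


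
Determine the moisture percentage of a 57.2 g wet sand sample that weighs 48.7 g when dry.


Formula: MC = (W_wet - W_dry) / W_wet * 100
Water mass = 57.2 - 48.7 = 8.5 g
MC = 8.5 / 57.2 * 100 = 14.8601%


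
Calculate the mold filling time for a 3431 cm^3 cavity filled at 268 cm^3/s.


Formula: t_fill = V_mold / Q_flow
t = 3431 cm^3 / 268 cm^3/s = 12.8022 s

Answer: 12.8022 s


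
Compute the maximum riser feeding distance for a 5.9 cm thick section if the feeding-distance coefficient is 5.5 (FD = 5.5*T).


Formula: FD = 5.5 * T  (riser feeding-distance rule)
FD = 5.5 * 5.9 cm = 32.4500 cm


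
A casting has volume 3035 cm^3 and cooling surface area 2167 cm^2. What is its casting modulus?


Formula: Casting Modulus M = V / A
M = 3035 cm^3 / 2167 cm^2 = 1.4006 cm

Final answer: 1.4006 cm


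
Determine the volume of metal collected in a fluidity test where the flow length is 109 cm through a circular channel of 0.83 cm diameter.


Formula: V = pi * (d/2)^2 * L  (cylinder volume)
Radius = 0.83/2 = 0.415 cm
V = pi * 0.415^2 * 109 = 58.9756 cm^3

Answer: 58.9756 cm^3


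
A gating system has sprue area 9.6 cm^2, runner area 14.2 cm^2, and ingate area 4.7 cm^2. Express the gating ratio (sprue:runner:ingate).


Sprue:Runner:Ingate = 1 : 14.2/9.6 : 4.7/9.6 = 1:1.48:0.49

1:1.48:0.49


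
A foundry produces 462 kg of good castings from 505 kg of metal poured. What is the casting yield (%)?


Formula: Casting Yield = (W_good / W_total) * 100
Yield = (462 kg / 505 kg) * 100 = 91.4851%


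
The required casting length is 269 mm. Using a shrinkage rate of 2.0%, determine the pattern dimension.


Formula: L_pattern = L_casting * (1 + shrinkage_rate/100)
Shrinkage factor = 1 + 2.0/100 = 1.02
L_pattern = 269 mm * 1.02 = 274.3800 mm

Final answer: 274.3800 mm


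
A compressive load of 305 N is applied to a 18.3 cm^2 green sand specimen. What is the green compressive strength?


Formula: Compressive Strength = Force / Area
Strength = 305 N / 18.3 cm^2 = 16.6667 N/cm^2

16.6667 N/cm^2


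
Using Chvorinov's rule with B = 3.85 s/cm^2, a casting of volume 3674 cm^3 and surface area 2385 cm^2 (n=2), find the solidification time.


Formula: t_s = B * (V/A)^n  (Chvorinov's rule, n=2)
Modulus M = V/A = 3674/2385 = 1.540461 cm
M^2 = 1.540461^2 = 2.373020 cm^2
t_s = 3.85 * 2.373020 = 9.1361 s


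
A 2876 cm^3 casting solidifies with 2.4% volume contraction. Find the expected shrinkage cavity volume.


Formula: V_shrink = V_casting * shrinkage_pct / 100
V_shrink = 2876 cm^3 * 2.4 / 100 = 69.0240 cm^3

Answer: 69.0240 cm^3


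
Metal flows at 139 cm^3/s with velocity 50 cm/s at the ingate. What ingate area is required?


Formula: A_ingate = Q / v  (continuity equation)
A = 139 cm^3/s / 50 cm/s = 2.7800 cm^2

2.7800 cm^2


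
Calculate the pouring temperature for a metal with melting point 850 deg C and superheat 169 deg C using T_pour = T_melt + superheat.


Formula: T_pour = T_melt + Superheat
T_pour = 850 + 169 = 1019 deg C

Final answer: 1019 deg C


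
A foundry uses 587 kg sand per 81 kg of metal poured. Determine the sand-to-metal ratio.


Formula: Sand-to-Metal Ratio = W_sand / W_metal
Ratio = 587 kg / 81 kg = 7.2469

Final answer: 7.2469


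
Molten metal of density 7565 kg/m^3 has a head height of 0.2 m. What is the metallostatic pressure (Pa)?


Formula: P = rho * g * h
rho * g = 7565 * 9.81 = 74212.65 N/m^3
P = 74212.65 * 0.2 = 14842.5300 Pa

Final answer: 14842.5300 Pa


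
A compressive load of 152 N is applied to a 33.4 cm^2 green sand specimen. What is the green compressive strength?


Formula: Compressive Strength = Force / Area
Strength = 152 N / 33.4 cm^2 = 4.5509 N/cm^2

Final answer: 4.5509 N/cm^2


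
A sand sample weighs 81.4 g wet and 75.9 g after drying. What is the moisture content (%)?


Formula: MC = (W_wet - W_dry) / W_wet * 100
Water mass = 81.4 - 75.9 = 5.5 g
MC = 5.5 / 81.4 * 100 = 6.7568%

Answer: 6.7568%


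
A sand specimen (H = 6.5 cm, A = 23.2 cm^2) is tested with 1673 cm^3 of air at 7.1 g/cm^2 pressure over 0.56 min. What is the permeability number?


Formula: Permeability Number P = (V * H) / (p * A * t)
Numerator: V * H = 1673 * 6.5 = 10874.5
Denominator: p * A * t = 7.1 * 23.2 * 0.56 = 92.2432
P = 10874.5 / 92.2432 = 117.8894

Final answer: 117.8894


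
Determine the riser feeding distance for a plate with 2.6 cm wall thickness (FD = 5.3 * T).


Formula: FD = 5.3 * T  (riser feeding-distance rule)
FD = 5.3 * 2.6 cm = 13.7800 cm

Answer: 13.7800 cm


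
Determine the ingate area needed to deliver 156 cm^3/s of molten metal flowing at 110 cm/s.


Formula: A_ingate = Q / v  (continuity equation)
A = 156 cm^3/s / 110 cm/s = 1.4182 cm^2

1.4182 cm^2


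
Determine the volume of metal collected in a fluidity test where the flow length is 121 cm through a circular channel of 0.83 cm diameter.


Formula: V = pi * (d/2)^2 * L  (cylinder volume)
Radius = 0.83/2 = 0.415 cm
V = pi * 0.415^2 * 121 = 65.4684 cm^3

65.4684 cm^3


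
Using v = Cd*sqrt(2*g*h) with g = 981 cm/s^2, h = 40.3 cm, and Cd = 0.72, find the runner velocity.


Formula: v = Cd * sqrt(2 * g * h)  (Torricelli with discharge coefficient)
2*g*h = 2 * 981 * 40.3 = 79068.6 cm^2/s^2
sqrt(79068.6) = 281.19139 cm/s
v = 0.72 * 281.19139 = 202.4578 cm/s

Final answer: 202.4578 cm/s


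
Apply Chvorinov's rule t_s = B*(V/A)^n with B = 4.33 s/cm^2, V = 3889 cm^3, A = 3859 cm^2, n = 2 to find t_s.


Formula: t_s = B * (V/A)^n  (Chvorinov's rule, n=2)
Modulus M = V/A = 3889/3859 = 1.007774 cm
M^2 = 1.007774^2 = 1.015608 cm^2
t_s = 4.33 * 1.015608 = 4.3976 s


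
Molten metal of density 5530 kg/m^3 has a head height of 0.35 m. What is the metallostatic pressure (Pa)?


Formula: P = rho * g * h
rho * g = 5530 * 9.81 = 54249.3 N/m^3
P = 54249.3 * 0.35 = 18987.2550 Pa

Answer: 18987.2550 Pa


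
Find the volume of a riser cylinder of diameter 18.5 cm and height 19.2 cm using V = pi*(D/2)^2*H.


Formula: V = pi * (D/2)^2 * H  (cylinder volume)
Radius = D/2 = 18.5/2 = 9.25 cm
V = pi * 9.25^2 * 19.2 = 5161.0084 cm^3

Final answer: 5161.0084 cm^3


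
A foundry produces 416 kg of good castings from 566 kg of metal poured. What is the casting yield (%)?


Formula: Casting Yield = (W_good / W_total) * 100
Yield = (416 kg / 566 kg) * 100 = 73.4982%

Final answer: 73.4982%


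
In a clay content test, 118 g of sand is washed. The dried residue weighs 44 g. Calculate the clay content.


Formula: Clay% = (W_total - W_washed) / W_total * 100
Clay mass = 118 - 44 = 74 g
Clay% = 74 / 118 * 100 = 62.7119%

Final answer: 62.7119%


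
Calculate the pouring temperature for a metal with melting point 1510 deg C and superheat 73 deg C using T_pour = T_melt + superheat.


Formula: T_pour = T_melt + Superheat
T_pour = 1510 + 73 = 1583 deg C

1583 deg C


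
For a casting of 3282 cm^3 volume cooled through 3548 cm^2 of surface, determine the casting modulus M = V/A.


Formula: Casting Modulus M = V / A
M = 3282 cm^3 / 3548 cm^2 = 0.9250 cm

0.9250 cm


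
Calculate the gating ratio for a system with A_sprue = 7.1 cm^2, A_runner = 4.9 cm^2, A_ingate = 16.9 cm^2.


Sprue:Runner:Ingate = 1 : 4.9/7.1 : 16.9/7.1 = 1:0.69:2.38

1:0.69:2.38


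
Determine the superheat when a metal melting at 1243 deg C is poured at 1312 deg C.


Formula: Superheat = T_pour - T_melt
Superheat = 1312 - 1243 = 69 deg C


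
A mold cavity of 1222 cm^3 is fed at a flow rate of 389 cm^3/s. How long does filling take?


Formula: t_fill = V_mold / Q_flow
t = 1222 cm^3 / 389 cm^3/s = 3.1414 s

3.1414 s


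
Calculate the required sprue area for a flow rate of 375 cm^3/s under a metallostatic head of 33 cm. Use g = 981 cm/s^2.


Formula: v = sqrt(2*g*h), A = Q/v
Velocity: v = sqrt(2 * 981 * 33) = sqrt(64746) = 254.4524 cm/s
Sprue area: A = Q / v = 375 / 254.4524 = 1.4738 cm^2


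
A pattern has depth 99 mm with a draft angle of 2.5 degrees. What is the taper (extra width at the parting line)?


Formula: taper = depth * tan(draft_angle)
tan(2.5 deg) = 0.0436609
taper = 99 mm * 0.0436609 = 4.3224 mm

Final answer: 4.3224 mm


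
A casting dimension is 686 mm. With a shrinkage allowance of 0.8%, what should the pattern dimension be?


Formula: L_pattern = L_casting * (1 + shrinkage_rate/100)
Shrinkage factor = 1 + 0.8/100 = 1.008
L_pattern = 686 mm * 1.008 = 691.4880 mm


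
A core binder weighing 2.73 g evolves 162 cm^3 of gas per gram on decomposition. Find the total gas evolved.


Formula: V_gas = W_binder * gas_evolution_rate
V = 2.73 g * 162 cm^3/g = 442.2600 cm^3

Final answer: 442.2600 cm^3
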